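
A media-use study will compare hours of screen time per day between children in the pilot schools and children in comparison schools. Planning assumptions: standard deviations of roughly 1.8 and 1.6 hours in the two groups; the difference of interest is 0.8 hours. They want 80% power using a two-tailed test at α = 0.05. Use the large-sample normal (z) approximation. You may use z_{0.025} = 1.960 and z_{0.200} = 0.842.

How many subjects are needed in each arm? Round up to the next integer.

n = 72 per group

n = (z_{α/2} + z_β)² · (σ₁² + σ₂²) / δ²
  = (1.960 + 0.842)² · (1.8² + 1.6² = 5.8) / 0.8²
  = 7.8512 · 5.8 / 0.64
  = 71.15
Round up → n = 72 per group.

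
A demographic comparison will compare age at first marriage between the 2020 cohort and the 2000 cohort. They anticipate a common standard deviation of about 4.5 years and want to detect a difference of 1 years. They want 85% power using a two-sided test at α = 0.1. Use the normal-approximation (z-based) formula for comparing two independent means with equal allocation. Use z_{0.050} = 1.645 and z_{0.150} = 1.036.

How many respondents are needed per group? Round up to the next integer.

n = 292 per group

n = (z_{α/2} + z_β)² · (σ₁² + σ₂²) / δ²
  = (1.645 + 1.036)² · (2·4.5² = 40.5) / 1²
  = 7.1878 · 40.5 / 1
  = 291.10
Round up → n = 292 per group.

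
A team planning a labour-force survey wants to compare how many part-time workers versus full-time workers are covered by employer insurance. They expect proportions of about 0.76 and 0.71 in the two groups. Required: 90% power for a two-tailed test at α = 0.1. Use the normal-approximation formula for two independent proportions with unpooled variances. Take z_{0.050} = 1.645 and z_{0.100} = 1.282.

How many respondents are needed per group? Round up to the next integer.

n = 1331 per group

n = (z_{α/2} + z_β)² · [p₁(1−p₁) + p₂(1−p₂)] / (p₁ − p₂)²
  = (1.645 + 1.282)² · (0.76·0.24 + 0.71·0.29) / (0.05)²
  = (2.927)² · (0.1824 + 0.2059) / 0.0025
  = 8.5673 · 0.3883 / 0.0025
  = 1330.68
Round up → n = 1331 per group.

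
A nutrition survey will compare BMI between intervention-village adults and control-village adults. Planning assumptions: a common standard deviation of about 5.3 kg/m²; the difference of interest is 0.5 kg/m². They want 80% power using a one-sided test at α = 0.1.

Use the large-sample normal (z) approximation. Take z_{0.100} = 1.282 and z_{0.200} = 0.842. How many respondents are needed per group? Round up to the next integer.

n = (z_α + z_β)² · (σ₁² + σ₂²) / δ²
  = (1.282 + 0.842)² · (2·5.3² = 56.18) / 0.5²
  = 4.5114 · 56.18 / 0.25
  = 1013.80
Round up → n = 1014 per group.

n = 1014 per group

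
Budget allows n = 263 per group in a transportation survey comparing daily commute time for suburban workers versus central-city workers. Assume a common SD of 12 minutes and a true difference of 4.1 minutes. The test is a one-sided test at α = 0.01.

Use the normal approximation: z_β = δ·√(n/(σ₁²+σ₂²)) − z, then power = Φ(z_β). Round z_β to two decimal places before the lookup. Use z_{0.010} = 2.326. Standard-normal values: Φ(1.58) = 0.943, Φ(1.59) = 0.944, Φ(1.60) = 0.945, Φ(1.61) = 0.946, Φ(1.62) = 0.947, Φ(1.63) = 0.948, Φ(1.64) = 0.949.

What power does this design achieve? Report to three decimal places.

z_β = δ·√(n/(σ₁²+σ₂²)) − z_α
    = 4.1 · √(263/288) − 2.326
    = 4.1 · 0.95561 − 2.326
    = 3.9180 − 2.326 = 1.5920 → 1.59
Power = Φ(1.59) = 0.944.

Power ≈ 0.944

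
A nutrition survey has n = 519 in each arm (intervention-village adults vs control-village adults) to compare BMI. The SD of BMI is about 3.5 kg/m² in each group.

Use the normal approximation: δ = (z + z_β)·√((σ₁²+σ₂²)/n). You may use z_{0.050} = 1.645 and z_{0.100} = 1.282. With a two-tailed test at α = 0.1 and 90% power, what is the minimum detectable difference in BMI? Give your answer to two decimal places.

Minimum detectable difference ≈ 0.64 kg/m²

δ = (z_{α/2} + z_β) · √((σ₁²+σ₂²)/n)
  = (1.645 + 1.282) · √(24.5/519)
  = 2.927 · √0.04721
  = 2.927 · 0.2173
  = 0.6359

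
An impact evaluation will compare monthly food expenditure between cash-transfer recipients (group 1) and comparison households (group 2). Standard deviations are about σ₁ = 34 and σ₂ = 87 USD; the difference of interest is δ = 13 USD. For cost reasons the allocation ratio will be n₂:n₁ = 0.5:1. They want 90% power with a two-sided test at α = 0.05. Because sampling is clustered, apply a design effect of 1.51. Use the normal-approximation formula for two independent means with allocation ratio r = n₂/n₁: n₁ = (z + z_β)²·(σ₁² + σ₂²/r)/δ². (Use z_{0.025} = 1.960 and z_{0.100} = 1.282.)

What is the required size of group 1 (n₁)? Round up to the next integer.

n₁ = (z_{α/2} + z_β)² · (σ₁² + σ₂²/r) / δ²
   = (1.960 + 1.282)² · (34² + 87²/0.5) / 13²
   = 10.5106 · (1156 + 15138) / 169
   = 10.5106 · 16294 / 169
   = 1013.37
Design effect: 1.51 × 1013.37 = 1530.19.
Round up → n₁ = 1531; n₂ = r·n₁ = 0.5 × 1531 = 766.

n₁ = 1531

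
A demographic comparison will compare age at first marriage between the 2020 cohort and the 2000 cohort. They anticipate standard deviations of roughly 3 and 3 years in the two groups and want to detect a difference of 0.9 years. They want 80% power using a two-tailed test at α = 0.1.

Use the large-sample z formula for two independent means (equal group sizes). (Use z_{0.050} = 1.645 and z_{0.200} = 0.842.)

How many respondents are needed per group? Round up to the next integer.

n = 138 per group

n = (z_{α/2} + z_β)² · (σ₁² + σ₂²) / δ²
  = (1.645 + 0.842)² · (3² + 3² = 18) / 0.9²
  = 6.1852 · 18 / 0.81
  = 137.45
Round up → n = 138 per group.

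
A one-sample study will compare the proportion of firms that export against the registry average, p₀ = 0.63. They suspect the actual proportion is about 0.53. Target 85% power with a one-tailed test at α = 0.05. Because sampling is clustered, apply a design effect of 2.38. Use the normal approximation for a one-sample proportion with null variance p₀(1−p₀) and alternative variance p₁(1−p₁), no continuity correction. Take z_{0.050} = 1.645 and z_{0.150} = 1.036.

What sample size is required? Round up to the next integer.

n = 410

n = [z_α·√(p₀q₀) + z_β·√(p₁q₁)]² / (p₁ − p₀)²
  = [1.645·√(0.63·0.37) + 1.036·√(0.53·0.47)]² / (-0.10)²
  = [1.645·0.4828 + 1.036·0.4991]² / 0.0100
  = [1.3113]² / 0.0100
  = 171.95
Design effect: 2.38 × 171.95 = 409.23.
Round up → n = 410.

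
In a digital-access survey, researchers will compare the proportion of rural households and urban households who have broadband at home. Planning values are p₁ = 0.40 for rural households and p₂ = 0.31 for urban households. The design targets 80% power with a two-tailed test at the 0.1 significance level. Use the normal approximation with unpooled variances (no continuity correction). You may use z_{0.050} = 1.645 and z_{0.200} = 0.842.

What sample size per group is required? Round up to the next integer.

n = (z_{α/2} + z_β)² · [p₁(1−p₁) + p₂(1−p₂)] / (p₁ − p₂)²
  = (1.645 + 0.842)² · (0.40·0.60 + 0.31·0.69) / (0.09)²
  = (2.487)² · (0.2400 + 0.2139) / 0.0081
  = 6.1852 · 0.4539 / 0.0081
  = 346.60
Round up → n = 347 per group.

n = 347 per group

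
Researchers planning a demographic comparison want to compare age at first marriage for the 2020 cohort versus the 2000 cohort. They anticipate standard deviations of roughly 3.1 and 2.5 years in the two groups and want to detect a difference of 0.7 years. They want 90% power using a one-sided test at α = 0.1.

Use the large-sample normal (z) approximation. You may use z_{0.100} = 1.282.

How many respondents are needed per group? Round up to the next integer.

n = 213 per group

n = (z_α + z_β)² · (σ₁² + σ₂²) / δ²
  = (1.282 + 1.282)² · (3.1² + 2.5² = 15.86) / 0.7²
  = 6.5741 · 15.86 / 0.49
  = 212.79
Round up → n = 213 per group.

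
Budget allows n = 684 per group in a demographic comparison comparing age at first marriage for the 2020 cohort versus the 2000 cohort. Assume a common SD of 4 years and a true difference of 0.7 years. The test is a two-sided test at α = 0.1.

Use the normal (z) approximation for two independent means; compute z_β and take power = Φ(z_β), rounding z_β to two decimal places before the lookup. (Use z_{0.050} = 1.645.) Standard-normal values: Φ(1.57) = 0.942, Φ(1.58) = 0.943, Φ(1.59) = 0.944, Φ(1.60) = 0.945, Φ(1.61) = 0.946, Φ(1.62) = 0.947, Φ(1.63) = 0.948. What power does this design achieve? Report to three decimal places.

Power ≈ 0.944

z_β = δ·√(n/(σ₁²+σ₂²)) − z_{α/2}
    = 0.7 · √(684/32) − 1.645
    = 0.7 · 4.62331 − 1.645
    = 3.2363 − 1.645 = 1.5913 → 1.59
Power = Φ(1.59) = 0.944.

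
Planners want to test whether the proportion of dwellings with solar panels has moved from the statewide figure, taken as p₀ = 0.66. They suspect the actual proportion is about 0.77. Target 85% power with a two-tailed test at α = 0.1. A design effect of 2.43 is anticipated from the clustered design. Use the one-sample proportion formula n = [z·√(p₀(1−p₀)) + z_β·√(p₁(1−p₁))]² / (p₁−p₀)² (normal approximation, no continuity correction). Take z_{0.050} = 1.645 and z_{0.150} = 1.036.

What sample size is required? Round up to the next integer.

n = 297

n = [z_{α/2}·√(p₀q₀) + z_β·√(p₁q₁)]² / (p₁ − p₀)²
  = [1.645·√(0.66·0.34) + 1.036·√(0.77·0.23)]² / (0.11)²
  = [1.645·0.4737 + 1.036·0.4208]² / 0.0121
  = [1.2152]² / 0.0121
  = 122.05
Design effect: 2.43 × 122.05 = 296.58.
Round up → n = 297.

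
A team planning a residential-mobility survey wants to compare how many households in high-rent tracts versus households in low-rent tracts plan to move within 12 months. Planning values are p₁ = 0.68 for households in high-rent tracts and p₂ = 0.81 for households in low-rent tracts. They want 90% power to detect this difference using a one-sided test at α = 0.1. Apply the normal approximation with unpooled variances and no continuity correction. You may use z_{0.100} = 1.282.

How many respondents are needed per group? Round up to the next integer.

n = (z_α + z_β)² · [p₁(1−p₁) + p₂(1−p₂)] / (p₁ − p₂)²
  = (1.282 + 1.282)² · (0.68·0.32 + 0.81·0.19) / (-0.13)²
  = (2.564)² · (0.2176 + 0.1539) / 0.0169
  = 6.5741 · 0.3715 / 0.0169
  = 144.51
Round up → n = 145 per group.

n = 145 per group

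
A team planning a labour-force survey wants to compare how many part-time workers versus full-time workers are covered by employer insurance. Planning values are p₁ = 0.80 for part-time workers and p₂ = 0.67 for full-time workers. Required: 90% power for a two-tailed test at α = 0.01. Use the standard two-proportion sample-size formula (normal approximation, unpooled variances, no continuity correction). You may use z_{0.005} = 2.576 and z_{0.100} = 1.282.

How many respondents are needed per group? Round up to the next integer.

n = 336 per group

n = (z_{α/2} + z_β)² · [p₁(1−p₁) + p₂(1−p₂)] / (p₁ − p₂)²
  = (2.576 + 1.282)² · (0.80·0.20 + 0.67·0.33) / (0.13)²
  = (3.858)² · (0.1600 + 0.2211) / 0.0169
  = 14.8842 · 0.3811 / 0.0169
  = 335.64
Round up → n = 336 per group.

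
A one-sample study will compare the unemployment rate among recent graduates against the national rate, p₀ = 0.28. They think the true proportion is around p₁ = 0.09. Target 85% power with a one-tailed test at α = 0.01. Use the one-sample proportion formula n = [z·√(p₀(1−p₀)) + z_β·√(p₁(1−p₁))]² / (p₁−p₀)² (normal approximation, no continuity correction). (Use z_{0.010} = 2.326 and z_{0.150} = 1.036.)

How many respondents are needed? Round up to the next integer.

n = 50

n = [z_α·√(p₀q₀) + z_β·√(p₁q₁)]² / (p₁ − p₀)²
  = [2.326·√(0.28·0.72) + 1.036·√(0.09·0.91)]² / (-0.19)²
  = [2.326·0.4490 + 1.036·0.2862]² / 0.0361
  = [1.3409]² / 0.0361
  = 49.80
Round up → n = 50.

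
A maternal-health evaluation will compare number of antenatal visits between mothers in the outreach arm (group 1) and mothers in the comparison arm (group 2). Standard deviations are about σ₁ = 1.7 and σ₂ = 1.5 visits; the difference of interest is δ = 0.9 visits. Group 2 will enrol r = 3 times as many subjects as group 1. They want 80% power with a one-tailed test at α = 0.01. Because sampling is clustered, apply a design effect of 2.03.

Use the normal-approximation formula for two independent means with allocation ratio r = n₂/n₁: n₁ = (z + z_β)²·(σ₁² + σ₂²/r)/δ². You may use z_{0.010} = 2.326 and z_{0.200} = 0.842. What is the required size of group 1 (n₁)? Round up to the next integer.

n₁ = (z_α + z_β)² · (σ₁² + σ₂²/r) / δ²
   = (2.326 + 0.842)² · (1.7² + 1.5²/3) / 0.9²
   = 10.0362 · (2.89 + 0.75) / 0.81
   = 10.0362 · 3.64 / 0.81
   = 45.10
Design effect: 2.03 × 45.10 = 91.56.
Round up → n₁ = 92; n₂ = r·n₁ = 3 × 92 = 276.

n₁ = 92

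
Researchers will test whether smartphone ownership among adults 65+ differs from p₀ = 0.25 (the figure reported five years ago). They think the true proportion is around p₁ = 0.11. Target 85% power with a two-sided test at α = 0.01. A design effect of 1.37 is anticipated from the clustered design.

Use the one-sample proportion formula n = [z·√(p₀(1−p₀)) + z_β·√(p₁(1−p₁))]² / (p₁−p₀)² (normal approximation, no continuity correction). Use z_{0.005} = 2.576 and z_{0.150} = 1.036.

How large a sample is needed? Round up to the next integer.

n = 145

n = [z_{α/2}·√(p₀q₀) + z_β·√(p₁q₁)]² / (p₁ − p₀)²
  = [2.576·√(0.25·0.75) + 1.036·√(0.11·0.89)]² / (-0.14)²
  = [2.576·0.4330 + 1.036·0.3129]² / 0.0196
  = [1.4396]² / 0.0196
  = 105.74
Design effect: 1.37 × 105.74 = 144.86.
Round up → n = 145.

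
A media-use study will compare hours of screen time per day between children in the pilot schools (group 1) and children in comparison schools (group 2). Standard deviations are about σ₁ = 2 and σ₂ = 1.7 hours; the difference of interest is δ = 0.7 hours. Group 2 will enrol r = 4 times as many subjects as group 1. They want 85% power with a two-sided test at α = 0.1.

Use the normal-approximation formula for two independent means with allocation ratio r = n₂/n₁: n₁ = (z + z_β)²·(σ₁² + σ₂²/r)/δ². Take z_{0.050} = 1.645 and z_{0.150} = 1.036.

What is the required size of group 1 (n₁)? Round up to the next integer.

n₁ = (z_{α/2} + z_β)² · (σ₁² + σ₂²/r) / δ²
   = (1.645 + 1.036)² · (2² + 1.7²/4) / 0.7²
   = 7.1878 · (4 + 0.7225) / 0.49
   = 7.1878 · 4.7225 / 0.49
   = 69.27
Round up → n₁ = 70; n₂ = r·n₁ = 4 × 70 = 280.

n₁ = 70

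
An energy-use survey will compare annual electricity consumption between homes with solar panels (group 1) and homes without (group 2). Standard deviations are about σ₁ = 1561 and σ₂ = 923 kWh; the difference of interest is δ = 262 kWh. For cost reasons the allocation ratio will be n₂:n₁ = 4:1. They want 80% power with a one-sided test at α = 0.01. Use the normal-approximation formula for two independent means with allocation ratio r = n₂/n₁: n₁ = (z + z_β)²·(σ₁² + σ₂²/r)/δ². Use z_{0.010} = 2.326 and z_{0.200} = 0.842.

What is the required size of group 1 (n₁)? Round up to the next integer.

n₁ = (z_α + z_β)² · (σ₁² + σ₂²/r) / δ²
   = (2.326 + 0.842)² · (1561² + 923²/4) / 262²
   = 10.0362 · (2436721 + 212982.2) / 68644
   = 10.0362 · 2649703.2 / 68644
   = 387.40
Round up → n₁ = 388; n₂ = r·n₁ = 4 × 388 = 1552.

n₁ = 388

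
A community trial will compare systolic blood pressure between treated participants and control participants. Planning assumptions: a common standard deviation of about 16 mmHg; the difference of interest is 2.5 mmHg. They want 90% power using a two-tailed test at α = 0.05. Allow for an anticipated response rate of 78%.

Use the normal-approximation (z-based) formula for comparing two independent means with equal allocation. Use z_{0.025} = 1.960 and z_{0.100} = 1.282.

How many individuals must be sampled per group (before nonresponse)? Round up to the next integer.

n = (z_{α/2} + z_β)² · (σ₁² + σ₂²) / δ²
  = (1.960 + 1.282)² · (2·16² = 512) / 2.5²
  = 10.5106 · 512 / 6.25
  = 861.03
Adjust for 78% response: 861.03 / 0.78 = 1103.88.
Round up → n = 1104 per group.

n = 1104 per group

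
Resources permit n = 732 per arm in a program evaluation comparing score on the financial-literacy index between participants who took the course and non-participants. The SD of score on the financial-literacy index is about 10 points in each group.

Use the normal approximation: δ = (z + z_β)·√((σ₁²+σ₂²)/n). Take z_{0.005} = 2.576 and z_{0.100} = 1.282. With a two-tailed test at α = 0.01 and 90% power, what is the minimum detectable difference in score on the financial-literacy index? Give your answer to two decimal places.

Minimum detectable difference ≈ 2.02 points

δ = (z_{α/2} + z_β) · √((σ₁²+σ₂²)/n)
  = (2.576 + 1.282) · √(200/732)
  = 3.858 · √0.27322
  = 3.858 · 0.5227
  = 2.0166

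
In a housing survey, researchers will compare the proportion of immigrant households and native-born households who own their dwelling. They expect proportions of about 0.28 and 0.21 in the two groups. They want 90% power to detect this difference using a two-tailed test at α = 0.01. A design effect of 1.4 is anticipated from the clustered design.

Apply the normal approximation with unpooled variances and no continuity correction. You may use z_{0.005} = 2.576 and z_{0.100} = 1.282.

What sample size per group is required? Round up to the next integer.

n = (z_{α/2} + z_β)² · [p₁(1−p₁) + p₂(1−p₂)] / (p₁ − p₂)²
  = (2.576 + 1.282)² · (0.28·0.72 + 0.21·0.79) / (0.07)²
  = (3.858)² · (0.2016 + 0.1659) / 0.0049
  = 14.8842 · 0.3675 / 0.0049
  = 1116.31
Design effect: 1.4 × 1116.31 = 1562.84.
Round up → n = 1563 per group.

n = 1563 per group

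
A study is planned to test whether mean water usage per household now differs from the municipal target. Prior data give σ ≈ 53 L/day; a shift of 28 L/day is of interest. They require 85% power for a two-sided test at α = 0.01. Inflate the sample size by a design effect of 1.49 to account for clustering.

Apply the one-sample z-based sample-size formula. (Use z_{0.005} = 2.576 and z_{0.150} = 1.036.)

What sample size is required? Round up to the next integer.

n = (z_{α/2} + z_β)² · σ² / δ²
  = (2.576 + 1.036)² · 53² / 28²
  = 13.0465 · 2809 / 784
  = 46.74
Design effect: 1.49 × 46.74 = 69.65.
Round up → n = 70.

n = 70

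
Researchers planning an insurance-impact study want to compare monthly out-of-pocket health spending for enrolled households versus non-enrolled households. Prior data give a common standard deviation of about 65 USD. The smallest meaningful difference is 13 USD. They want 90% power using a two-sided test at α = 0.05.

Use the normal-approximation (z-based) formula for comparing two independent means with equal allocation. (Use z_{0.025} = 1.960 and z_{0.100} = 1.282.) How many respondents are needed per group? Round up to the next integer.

n = (z_{α/2} + z_β)² · (σ₁² + σ₂²) / δ²
  = (1.960 + 1.282)² · (2·65² = 8450) / 13²
  = 10.5106 · 8450 / 169
  = 525.53
Round up → n = 526 per group.

n = 526 per group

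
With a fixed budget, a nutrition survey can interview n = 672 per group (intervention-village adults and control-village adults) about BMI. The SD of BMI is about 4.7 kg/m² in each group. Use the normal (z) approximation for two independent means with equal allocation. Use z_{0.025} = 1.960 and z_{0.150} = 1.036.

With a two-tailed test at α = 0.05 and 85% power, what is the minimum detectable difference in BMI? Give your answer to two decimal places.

Minimum detectable difference ≈ 0.77 kg/m²

δ = (z_{α/2} + z_β) · √((σ₁²+σ₂²)/n)
  = (1.960 + 1.036) · √(44.18/672)
  = 2.996 · √0.06574
  = 2.996 · 0.2564
  = 0.7682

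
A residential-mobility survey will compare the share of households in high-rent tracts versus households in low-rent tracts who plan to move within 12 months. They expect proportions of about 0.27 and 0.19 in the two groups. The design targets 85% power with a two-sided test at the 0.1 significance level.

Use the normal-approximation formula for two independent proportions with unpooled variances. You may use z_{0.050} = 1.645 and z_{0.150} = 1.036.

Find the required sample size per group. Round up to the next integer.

n = 395 per group

n = (z_{α/2} + z_β)² · [p₁(1−p₁) + p₂(1−p₂)] / (p₁ − p₂)²
  = (1.645 + 1.036)² · (0.27·0.73 + 0.19·0.81) / (0.08)²
  = (2.681)² · (0.1971 + 0.1539) / 0.0064
  = 7.1878 · 0.3510 / 0.0064
  = 394.20
Round up → n = 395 per group.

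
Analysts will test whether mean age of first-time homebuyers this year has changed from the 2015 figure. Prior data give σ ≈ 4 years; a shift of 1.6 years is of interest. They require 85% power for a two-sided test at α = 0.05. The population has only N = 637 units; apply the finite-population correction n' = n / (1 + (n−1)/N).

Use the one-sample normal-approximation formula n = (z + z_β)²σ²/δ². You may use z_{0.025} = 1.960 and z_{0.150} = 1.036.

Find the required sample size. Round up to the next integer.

n = 52

n = (z_{α/2} + z_β)² · σ² / δ²
  = (1.960 + 1.036)² · 4² / 1.6²
  = 8.9760 · 16 / 2.56
  = 56.10
Finite-population correction (N = 637): 56.10 / (1 + (56.10 − 1)/637) = 51.63.
Round up → n = 52.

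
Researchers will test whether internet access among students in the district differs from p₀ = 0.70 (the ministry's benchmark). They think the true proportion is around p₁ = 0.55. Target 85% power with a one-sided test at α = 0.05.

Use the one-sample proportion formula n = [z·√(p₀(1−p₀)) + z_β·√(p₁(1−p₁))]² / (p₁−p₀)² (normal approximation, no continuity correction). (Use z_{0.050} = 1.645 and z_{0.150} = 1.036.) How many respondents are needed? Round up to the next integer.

n = [z_α·√(p₀q₀) + z_β·√(p₁q₁)]² / (p₁ − p₀)²
  = [1.645·√(0.70·0.30) + 1.036·√(0.55·0.45)]² / (-0.15)²
  = [1.645·0.4583 + 1.036·0.4975]² / 0.0225
  = [1.2692]² / 0.0225
  = 71.60
Round up → n = 72.

n = 72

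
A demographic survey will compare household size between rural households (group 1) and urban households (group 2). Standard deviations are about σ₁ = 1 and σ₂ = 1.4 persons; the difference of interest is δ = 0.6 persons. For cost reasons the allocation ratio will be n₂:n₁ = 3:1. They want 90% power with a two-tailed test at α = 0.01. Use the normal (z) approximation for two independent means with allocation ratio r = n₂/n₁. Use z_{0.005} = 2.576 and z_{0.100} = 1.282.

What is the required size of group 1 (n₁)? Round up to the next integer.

n₁ = 69

n₁ = (z_{α/2} + z_β)² · (σ₁² + σ₂²/r) / δ²
   = (2.576 + 1.282)² · (1² + 1.4²/3) / 0.6²
   = 14.8842 · (1 + 0.65333) / 0.36
   = 14.8842 · 1.6533 / 0.36
   = 68.36
Round up → n₁ = 69; n₂ = r·n₁ = 3 × 69 = 207.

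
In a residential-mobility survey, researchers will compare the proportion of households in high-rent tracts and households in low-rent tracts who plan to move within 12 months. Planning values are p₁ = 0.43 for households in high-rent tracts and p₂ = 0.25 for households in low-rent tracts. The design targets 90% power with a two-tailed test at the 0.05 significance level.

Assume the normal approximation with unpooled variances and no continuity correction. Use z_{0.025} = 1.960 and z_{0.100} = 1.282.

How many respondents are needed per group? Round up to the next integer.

n = (z_{α/2} + z_β)² · [p₁(1−p₁) + p₂(1−p₂)] / (p₁ − p₂)²
  = (1.960 + 1.282)² · (0.43·0.57 + 0.25·0.75) / (0.18)²
  = (3.242)² · (0.2451 + 0.1875) / 0.0324
  = 10.5106 · 0.4326 / 0.0324
  = 140.34
Round up → n = 141 per group.

n = 141 per group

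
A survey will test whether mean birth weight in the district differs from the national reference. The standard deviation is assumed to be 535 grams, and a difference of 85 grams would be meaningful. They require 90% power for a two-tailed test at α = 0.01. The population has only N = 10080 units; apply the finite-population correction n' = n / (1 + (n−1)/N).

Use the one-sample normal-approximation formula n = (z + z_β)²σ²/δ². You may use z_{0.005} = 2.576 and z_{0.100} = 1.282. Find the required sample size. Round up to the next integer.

n = 558

n = (z_{α/2} + z_β)² · σ² / δ²
  = (2.576 + 1.282)² · 535² / 85²
  = 14.8842 · 286225 / 7225
  = 589.65
Finite-population correction (N = 10080): 589.65 / (1 + (589.65 − 1)/10080) = 557.12.
Round up → n = 558.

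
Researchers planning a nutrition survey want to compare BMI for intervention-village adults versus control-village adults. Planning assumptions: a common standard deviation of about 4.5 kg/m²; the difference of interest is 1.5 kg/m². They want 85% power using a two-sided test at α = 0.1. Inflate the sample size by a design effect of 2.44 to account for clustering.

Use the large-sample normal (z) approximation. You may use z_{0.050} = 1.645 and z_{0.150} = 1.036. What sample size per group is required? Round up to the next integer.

n = (z_{α/2} + z_β)² · (σ₁² + σ₂²) / δ²
  = (1.645 + 1.036)² · (2·4.5² = 40.5) / 1.5²
  = 7.1878 · 40.5 / 2.25
  = 129.38
Design effect: 2.44 × 129.38 = 315.69.
Round up → n = 316 per group.

n = 316 per group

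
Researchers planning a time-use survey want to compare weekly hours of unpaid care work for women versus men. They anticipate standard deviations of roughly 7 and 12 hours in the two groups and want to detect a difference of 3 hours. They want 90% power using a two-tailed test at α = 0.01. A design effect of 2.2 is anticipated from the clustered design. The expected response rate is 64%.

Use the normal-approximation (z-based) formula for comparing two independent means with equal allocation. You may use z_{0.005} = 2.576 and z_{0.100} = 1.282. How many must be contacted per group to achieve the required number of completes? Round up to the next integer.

n = (z_{α/2} + z_β)² · (σ₁² + σ₂²) / δ²
  = (2.576 + 1.282)² · (7² + 12² = 193) / 3²
  = 14.8842 · 193 / 9
  = 319.18
Design effect: 2.2 × 319.18 = 702.20.
Adjust for 64% response: 702.20 / 0.64 = 1097.19.
Round up → n = 1098 per group.

n = 1098 per group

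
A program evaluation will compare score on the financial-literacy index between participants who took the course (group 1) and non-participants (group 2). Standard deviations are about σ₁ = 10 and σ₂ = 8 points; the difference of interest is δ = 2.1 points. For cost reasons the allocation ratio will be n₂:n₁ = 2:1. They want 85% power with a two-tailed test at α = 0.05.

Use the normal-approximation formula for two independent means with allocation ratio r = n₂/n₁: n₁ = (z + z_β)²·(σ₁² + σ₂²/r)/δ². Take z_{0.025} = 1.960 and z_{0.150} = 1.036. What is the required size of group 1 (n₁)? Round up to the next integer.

n₁ = 269

n₁ = (z_{α/2} + z_β)² · (σ₁² + σ₂²/r) / δ²
   = (1.960 + 1.036)² · (10² + 8²/2) / 2.1²
   = 8.9760 · (100 + 32) / 4.41
   = 8.9760 · 132 / 4.41
   = 268.67
Round up → n₁ = 269; n₂ = r·n₁ = 2 × 269 = 538.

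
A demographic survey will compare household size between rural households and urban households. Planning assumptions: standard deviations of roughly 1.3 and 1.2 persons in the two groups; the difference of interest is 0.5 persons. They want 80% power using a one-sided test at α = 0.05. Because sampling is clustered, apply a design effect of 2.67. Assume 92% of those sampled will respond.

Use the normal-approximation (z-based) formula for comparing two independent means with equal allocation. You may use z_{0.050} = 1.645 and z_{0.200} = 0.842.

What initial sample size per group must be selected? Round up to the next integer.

n = 225 per group

n = (z_α + z_β)² · (σ₁² + σ₂²) / δ²
  = (1.645 + 0.842)² · (1.3² + 1.2² = 3.13) / 0.5²
  = 6.1852 · 3.13 / 0.25
  = 77.44
Design effect: 2.67 × 77.44 = 206.76.
Adjust for 92% response: 206.76 / 0.92 = 224.74.
Round up → n = 225 per group.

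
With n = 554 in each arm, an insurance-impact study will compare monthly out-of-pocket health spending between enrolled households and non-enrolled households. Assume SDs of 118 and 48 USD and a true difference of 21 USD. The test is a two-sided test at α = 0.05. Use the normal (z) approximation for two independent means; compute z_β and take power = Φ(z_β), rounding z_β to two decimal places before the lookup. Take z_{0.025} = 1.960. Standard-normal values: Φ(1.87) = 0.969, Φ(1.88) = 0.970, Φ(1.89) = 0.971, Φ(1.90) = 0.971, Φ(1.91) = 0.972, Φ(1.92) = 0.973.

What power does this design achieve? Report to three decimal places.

Power ≈ 0.973

z_β = δ·√(n/(σ₁²+σ₂²)) − z_{α/2}
    = 21 · √(554/16228) − 1.960
    = 21 · 0.18477 − 1.960
    = 3.8801 − 1.960 = 1.9201 → 1.92
Power = Φ(1.92) = 0.973.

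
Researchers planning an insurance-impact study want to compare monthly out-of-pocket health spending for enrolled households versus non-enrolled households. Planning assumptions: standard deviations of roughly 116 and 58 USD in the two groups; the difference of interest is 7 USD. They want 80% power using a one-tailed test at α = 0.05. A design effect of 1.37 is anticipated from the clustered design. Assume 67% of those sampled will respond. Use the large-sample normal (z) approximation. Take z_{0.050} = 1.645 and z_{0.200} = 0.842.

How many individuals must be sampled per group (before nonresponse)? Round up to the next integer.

n = 4342 per group

n = (z_α + z_β)² · (σ₁² + σ₂²) / δ²
  = (1.645 + 0.842)² · (116² + 58² = 16820) / 7²
  = 6.1852 · 16820 / 49
  = 2123.15
Design effect: 1.37 × 2123.15 = 2908.72.
Adjust for 67% response: 2908.72 / 0.67 = 4341.37.
Round up → n = 4342 per group.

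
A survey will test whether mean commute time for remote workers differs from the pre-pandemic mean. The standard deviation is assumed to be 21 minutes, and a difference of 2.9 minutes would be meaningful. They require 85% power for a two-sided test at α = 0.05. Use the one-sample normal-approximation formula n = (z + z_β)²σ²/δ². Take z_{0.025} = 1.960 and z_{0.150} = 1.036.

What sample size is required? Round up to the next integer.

n = 471

n = (z_{α/2} + z_β)² · σ² / δ²
  = (1.960 + 1.036)² · 21² / 2.9²
  = 8.9760 · 441 / 8.41
  = 470.68
Round up → n = 471.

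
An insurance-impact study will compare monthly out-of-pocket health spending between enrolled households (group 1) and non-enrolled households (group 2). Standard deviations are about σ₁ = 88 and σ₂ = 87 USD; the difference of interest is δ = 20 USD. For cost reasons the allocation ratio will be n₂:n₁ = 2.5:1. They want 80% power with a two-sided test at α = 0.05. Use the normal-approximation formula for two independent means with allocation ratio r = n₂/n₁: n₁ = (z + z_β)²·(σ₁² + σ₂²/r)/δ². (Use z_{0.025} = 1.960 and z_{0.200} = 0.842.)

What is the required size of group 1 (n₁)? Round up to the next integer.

n₁ = (z_{α/2} + z_β)² · (σ₁² + σ₂²/r) / δ²
   = (1.960 + 0.842)² · (88² + 87²/2.5) / 20²
   = 7.8512 · (7744 + 3027.6) / 400
   = 7.8512 · 10771.6 / 400
   = 211.43
Round up → n₁ = 212; n₂ = r·n₁ = 2.5 × 212 = 530.

n₁ = 212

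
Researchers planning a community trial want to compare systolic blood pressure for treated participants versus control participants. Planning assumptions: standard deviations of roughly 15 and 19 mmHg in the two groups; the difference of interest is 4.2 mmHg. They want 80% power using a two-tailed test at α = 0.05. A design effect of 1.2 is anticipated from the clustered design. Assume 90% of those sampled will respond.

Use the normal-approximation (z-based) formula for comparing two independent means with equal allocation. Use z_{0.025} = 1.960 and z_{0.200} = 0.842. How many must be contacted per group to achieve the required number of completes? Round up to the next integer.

n = (z_{α/2} + z_β)² · (σ₁² + σ₂²) / δ²
  = (1.960 + 0.842)² · (15² + 19² = 586) / 4.2²
  = 7.8512 · 586 / 17.64
  = 260.82
Design effect: 1.2 × 260.82 = 312.98.
Adjust for 90% response: 312.98 / 0.90 = 347.76.
Round up → n = 348 per group.

n = 348 per group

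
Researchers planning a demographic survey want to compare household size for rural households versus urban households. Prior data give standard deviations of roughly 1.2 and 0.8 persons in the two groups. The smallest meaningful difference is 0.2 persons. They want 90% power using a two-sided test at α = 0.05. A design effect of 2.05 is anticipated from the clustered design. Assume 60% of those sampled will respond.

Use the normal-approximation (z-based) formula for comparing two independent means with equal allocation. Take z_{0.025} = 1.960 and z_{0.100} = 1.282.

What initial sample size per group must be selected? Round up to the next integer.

n = 1868 per group

n = (z_{α/2} + z_β)² · (σ₁² + σ₂²) / δ²
  = (1.960 + 1.282)² · (1.2² + 0.8² = 2.08) / 0.2²
  = 10.5106 · 2.08 / 0.04
  = 546.55
Design effect: 2.05 × 546.55 = 1120.43.
Adjust for 60% response: 1120.43 / 0.60 = 1867.38.
Round up → n = 1868 per group.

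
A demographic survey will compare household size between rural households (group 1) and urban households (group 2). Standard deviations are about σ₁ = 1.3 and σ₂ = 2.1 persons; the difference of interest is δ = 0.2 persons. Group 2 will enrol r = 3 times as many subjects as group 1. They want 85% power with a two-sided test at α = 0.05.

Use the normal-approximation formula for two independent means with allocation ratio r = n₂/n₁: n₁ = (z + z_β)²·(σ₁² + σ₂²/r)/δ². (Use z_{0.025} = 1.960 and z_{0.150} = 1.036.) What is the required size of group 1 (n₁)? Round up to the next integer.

n₁ = (z_{α/2} + z_β)² · (σ₁² + σ₂²/r) / δ²
   = (1.960 + 1.036)² · (1.3² + 2.1²/3) / 0.2²
   = 8.9760 · (1.69 + 1.47) / 0.04
   = 8.9760 · 3.16 / 0.04
   = 709.11
Round up → n₁ = 710; n₂ = r·n₁ = 3 × 710 = 2130.

n₁ = 710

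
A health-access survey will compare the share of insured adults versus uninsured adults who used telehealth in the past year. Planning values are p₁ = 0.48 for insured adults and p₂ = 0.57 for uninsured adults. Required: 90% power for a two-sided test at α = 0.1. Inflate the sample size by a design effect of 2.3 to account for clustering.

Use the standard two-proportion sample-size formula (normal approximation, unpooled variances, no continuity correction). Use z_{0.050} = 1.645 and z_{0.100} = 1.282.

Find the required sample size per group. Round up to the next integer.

n = 1204 per group

n = (z_{α/2} + z_β)² · [p₁(1−p₁) + p₂(1−p₂)] / (p₁ − p₂)²
  = (1.645 + 1.282)² · (0.48·0.52 + 0.57·0.43) / (-0.09)²
  = (2.927)² · (0.2496 + 0.2451) / 0.0081
  = 8.5673 · 0.4947 / 0.0081
  = 523.24
Design effect: 2.3 × 523.24 = 1203.46.
Round up → n = 1204 per group.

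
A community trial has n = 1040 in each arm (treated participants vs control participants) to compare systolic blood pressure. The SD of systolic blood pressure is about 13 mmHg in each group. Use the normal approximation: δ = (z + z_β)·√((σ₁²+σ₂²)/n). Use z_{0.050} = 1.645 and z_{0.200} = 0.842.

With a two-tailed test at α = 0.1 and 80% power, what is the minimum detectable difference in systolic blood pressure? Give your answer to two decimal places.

Minimum detectable difference ≈ 1.42 mmHg

δ = (z_{α/2} + z_β) · √((σ₁²+σ₂²)/n)
  = (1.645 + 0.842) · √(338/1040)
  = 2.487 · √0.325
  = 2.487 · 0.5701
  = 1.4178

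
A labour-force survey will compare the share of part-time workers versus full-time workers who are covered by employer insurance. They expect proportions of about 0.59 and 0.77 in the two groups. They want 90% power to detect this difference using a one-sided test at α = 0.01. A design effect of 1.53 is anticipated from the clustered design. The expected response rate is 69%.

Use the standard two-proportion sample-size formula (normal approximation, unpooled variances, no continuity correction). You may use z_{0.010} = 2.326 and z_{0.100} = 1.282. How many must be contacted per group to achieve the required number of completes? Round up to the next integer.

n = (z_α + z_β)² · [p₁(1−p₁) + p₂(1−p₂)] / (p₁ − p₂)²
  = (2.326 + 1.282)² · (0.59·0.41 + 0.77·0.23) / (-0.18)²
  = (3.608)² · (0.2419 + 0.1771) / 0.0324
  = 13.0177 · 0.4190 / 0.0324
  = 168.35
Design effect: 1.53 × 168.35 = 257.57.
Adjust for 69% response: 257.57 / 0.69 = 373.29.
Round up → n = 374 per group.

n = 374 per group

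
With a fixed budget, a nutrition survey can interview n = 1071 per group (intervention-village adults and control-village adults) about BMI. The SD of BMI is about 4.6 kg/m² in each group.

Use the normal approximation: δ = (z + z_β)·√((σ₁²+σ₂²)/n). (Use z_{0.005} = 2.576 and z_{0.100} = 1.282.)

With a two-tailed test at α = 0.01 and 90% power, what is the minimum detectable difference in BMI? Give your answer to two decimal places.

δ = (z_{α/2} + z_β) · √((σ₁²+σ₂²)/n)
  = (2.576 + 1.282) · √(42.32/1071)
  = 3.858 · √0.03951
  = 3.858 · 0.1988
  = 0.7669

Minimum detectable difference ≈ 0.77 kg/m²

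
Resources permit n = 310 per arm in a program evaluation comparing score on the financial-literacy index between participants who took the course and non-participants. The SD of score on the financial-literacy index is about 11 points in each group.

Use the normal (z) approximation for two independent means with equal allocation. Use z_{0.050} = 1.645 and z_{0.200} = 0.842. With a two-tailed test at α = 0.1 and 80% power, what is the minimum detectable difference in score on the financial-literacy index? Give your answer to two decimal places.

δ = (z_{α/2} + z_β) · √((σ₁²+σ₂²)/n)
  = (1.645 + 0.842) · √(242/310)
  = 2.487 · √0.78065
  = 2.487 · 0.8835
  = 2.1974

Minimum detectable difference ≈ 2.20 points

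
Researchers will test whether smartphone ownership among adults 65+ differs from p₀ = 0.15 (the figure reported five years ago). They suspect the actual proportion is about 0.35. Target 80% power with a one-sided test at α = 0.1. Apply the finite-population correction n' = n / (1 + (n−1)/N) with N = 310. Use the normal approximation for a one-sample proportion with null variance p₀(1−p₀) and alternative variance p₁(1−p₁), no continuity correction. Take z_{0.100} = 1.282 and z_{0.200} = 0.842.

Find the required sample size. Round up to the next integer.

n = [z_α·√(p₀q₀) + z_β·√(p₁q₁)]² / (p₁ − p₀)²
  = [1.282·√(0.15·0.85) + 0.842·√(0.35·0.65)]² / (0.20)²
  = [1.282·0.3571 + 0.842·0.4770]² / 0.0400
  = [0.8594]² / 0.0400
  = 18.46
Finite-population correction (N = 310): 18.46 / (1 + (18.46 − 1)/310) = 17.48.
Round up → n = 18.

n = 18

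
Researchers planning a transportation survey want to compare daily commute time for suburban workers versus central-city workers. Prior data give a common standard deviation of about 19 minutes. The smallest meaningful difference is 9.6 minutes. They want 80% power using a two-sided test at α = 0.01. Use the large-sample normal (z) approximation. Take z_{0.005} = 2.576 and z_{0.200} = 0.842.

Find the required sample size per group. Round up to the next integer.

n = (z_{α/2} + z_β)² · (σ₁² + σ₂²) / δ²
  = (2.576 + 0.842)² · (2·19² = 722) / 9.6²
  = 11.6827 · 722 / 92.16
  = 91.52
Round up → n = 92 per group.

n = 92 per group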